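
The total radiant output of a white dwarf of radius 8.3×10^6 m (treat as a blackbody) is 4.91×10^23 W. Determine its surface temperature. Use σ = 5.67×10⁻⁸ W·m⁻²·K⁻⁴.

A = 4πr² = 4π × (8.3×10^6)² = 8.66×10^14 m².
From P = σAT⁴, T = (P / σA)^(1/4) = (4.91×10^23 / (5.67×10⁻⁸ × 8.66×10^14))^(1/4).
T = (1.00×10^16)^(1/4) = 10000 K.

T ≈ 10000 K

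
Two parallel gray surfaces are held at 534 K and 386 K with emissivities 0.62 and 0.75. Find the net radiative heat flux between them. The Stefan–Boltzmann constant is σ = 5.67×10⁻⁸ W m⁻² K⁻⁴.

For two large parallel gray plates, q = σ(T₁⁴ − T₂⁴) / (1/ε₁ + 1/ε₂ − 1).
1/ε₁ + 1/ε₂ − 1 = 1/0.62 + 1/0.75 − 1 = 1.946.
T₁⁴ − T₂⁴ = 8.13×10^10 − 2.22×10^10 = 5.91×10^10 K⁴.
q = 5.67×10⁻⁸ × 5.91×10^10 / 1.946 = 1720 W/m².

q ≈ 1720 W/m²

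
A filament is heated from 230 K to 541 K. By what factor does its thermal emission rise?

ratio ≈ 30.6

P ∝ T⁴, so the ratio is (541/230)⁴ = (2.352)⁴ = 30.6.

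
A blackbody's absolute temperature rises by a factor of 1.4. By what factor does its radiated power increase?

P ∝ T⁴, so the power scales as (1.4)⁴ = 3.84.

factor ≈ 3.84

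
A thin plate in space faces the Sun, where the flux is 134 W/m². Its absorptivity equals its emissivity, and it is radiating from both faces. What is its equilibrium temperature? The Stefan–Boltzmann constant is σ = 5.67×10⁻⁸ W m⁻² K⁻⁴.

Absorbed flux αS = emitted flux 2εσT⁴ per unit area; with α = ε this gives T = (S/2σ)^(1/4).
T = (134 / (2 × 5.67×10⁻⁸))^(1/4) = (1.18×10^9)^(1/4).
T = 185 K.

T ≈ 185 K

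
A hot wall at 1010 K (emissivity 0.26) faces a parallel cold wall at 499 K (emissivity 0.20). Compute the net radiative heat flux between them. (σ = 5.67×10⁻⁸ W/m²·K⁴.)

For two large parallel gray plates, q = σ(T₁⁴ − T₂⁴) / (1/ε₁ + 1/ε₂ − 1).
1/ε₁ + 1/ε₂ − 1 = 1/0.26 + 1/0.20 − 1 = 7.846.
T₁⁴ − T₂⁴ = 1.04×10^12 − 6.20×10^10 = 9.79×10^11 K⁴.
q = 5.67×10⁻⁸ × 9.79×10^11 / 7.846 = 7070 W/m².

q ≈ 7070 W/m²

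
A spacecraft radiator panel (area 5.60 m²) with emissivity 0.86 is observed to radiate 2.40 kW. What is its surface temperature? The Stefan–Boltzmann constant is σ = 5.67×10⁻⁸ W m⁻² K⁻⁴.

T ≈ 306 K

From P = εσAT⁴, T = (P / εσA)^(1/4) = (2400 / (0.86 × 5.67×10⁻⁸ × 5.60))^(1/4).
T = (8.79×10^9)^(1/4) = 306 K.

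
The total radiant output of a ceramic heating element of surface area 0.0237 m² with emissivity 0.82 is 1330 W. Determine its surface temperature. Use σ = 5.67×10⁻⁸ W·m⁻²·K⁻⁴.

T ≈ 1050 K

From P = εσAT⁴, T = (P / εσA)^(1/4) = (1330 / (0.82 × 5.67×10⁻⁸ × 0.0237))^(1/4).
T = (1.21×10^12)^(1/4) = 1050 K.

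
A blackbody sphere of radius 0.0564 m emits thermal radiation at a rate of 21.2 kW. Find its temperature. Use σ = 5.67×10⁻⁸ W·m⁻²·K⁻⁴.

A = 4πr² = 4π × (0.0564)² = 0.0400 m².
From P = σAT⁴, T = (P / σA)^(1/4) = (21200 / (5.67×10⁻⁸ × 0.0400))^(1/4).
T = (9.35×10^12)^(1/4) = 1750 K.

T ≈ 1750 K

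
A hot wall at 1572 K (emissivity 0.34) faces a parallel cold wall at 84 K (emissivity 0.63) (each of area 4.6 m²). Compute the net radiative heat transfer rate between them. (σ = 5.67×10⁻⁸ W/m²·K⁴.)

Q ≈ 4.51×10^5 W

For two large parallel gray plates, q = σ(T₁⁴ − T₂⁴) / (1/ε₁ + 1/ε₂ − 1).
1/ε₁ + 1/ε₂ − 1 = 1/0.34 + 1/0.63 − 1 = 3.528.
T₁⁴ − T₂⁴ = 6.11×10^12 − 4.98×10^7 = 6.11×10^12 K⁴.
q = 5.67×10⁻⁸ × 6.11×10^12 / 3.528 = 98100 W/m².
Q = q·A = 98100 × 4.6 = 4.51×10^5 W.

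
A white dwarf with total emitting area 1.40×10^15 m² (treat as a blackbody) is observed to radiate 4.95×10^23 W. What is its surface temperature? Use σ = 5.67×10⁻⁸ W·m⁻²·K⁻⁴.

From P = σAT⁴, T = (P / σA)^(1/4) = (4.95×10^23 / (5.67×10⁻⁸ × 1.40×10^15))^(1/4).
T = (6.24×10^15)^(1/4) = 8890 K.

T ≈ 8890 K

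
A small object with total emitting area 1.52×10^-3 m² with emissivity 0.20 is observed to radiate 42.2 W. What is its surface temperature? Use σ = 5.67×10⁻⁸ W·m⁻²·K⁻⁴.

T ≈ 1250 K

From P = εσAT⁴, T = (P / εσA)^(1/4) = (42.2 / (0.20 × 5.67×10⁻⁸ × 1.52×10^-3))^(1/4).
T = (2.45×10^12)^(1/4) = 1250 K.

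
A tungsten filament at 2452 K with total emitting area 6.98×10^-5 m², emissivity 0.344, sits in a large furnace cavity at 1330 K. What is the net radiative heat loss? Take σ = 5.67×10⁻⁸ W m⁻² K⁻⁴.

Q = εσA(T⁴ − T_s⁴). T⁴ − T_s⁴ = (2452)⁴ − (1330)⁴ = 3.61×10^13 − 3.13×10^12 = 3.30×10^13 K⁴.
Q = 0.344 × 5.67×10⁻⁸ × 6.98×10^-5 × 3.30×10^13 = 45.0 W.

Q ≈ 45.0 W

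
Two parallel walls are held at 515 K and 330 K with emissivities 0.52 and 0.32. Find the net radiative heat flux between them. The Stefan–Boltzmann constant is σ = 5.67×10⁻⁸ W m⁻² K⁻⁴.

q ≈ 819 W/m²

For two large parallel gray plates, q = σ(T₁⁴ − T₂⁴) / (1/ε₁ + 1/ε₂ − 1).
1/ε₁ + 1/ε₂ − 1 = 1/0.52 + 1/0.32 − 1 = 4.048.
T₁⁴ − T₂⁴ = 7.03×10^10 − 1.19×10^10 = 5.85×10^10 K⁴.
q = 5.67×10⁻⁸ × 5.85×10^10 / 4.048 = 819 W/m².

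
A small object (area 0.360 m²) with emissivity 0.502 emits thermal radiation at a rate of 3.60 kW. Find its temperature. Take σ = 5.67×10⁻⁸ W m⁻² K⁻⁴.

T ≈ 770 K

From P = εσAT⁴, T = (P / εσA)^(1/4) = (3600 / (0.502 × 5.67×10⁻⁸ × 0.360))^(1/4).
T = (3.51×10^11)^(1/4) = 770 K.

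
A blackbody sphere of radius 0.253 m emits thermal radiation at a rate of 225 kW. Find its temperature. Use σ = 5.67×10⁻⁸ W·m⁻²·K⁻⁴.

A = 4πr² = 4π × (0.253)² = 0.804 m².
From P = σAT⁴, T = (P / σA)^(1/4) = (2.25×10^5 / (5.67×10⁻⁸ × 0.804))^(1/4).
T = (4.93×10^12)^(1/4) = 1490 K.

T ≈ 1490 K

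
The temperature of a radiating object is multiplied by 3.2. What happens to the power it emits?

factor ≈ 105

P ∝ T⁴, so the power scales as (3.2)⁴ = 105.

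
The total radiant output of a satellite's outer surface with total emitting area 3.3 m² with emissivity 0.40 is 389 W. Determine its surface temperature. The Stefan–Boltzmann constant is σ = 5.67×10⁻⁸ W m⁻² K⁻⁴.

T ≈ 269 K

From P = εσAT⁴, T = (P / εσA)^(1/4) = (389 / (0.40 × 5.67×10⁻⁸ × 3.30))^(1/4).
T = (5.20×10^9)^(1/4) = 269 K.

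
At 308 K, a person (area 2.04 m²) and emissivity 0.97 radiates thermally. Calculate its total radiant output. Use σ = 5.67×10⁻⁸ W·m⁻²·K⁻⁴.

P ≈ 1010 W

P = εσAT⁴ = 0.97 × 5.67×10⁻⁸ × 2.04 × (308)⁴ = 0.97 × 5.67×10⁻⁸ × 2.04 × 9.00×10^9.
P = 1010 W.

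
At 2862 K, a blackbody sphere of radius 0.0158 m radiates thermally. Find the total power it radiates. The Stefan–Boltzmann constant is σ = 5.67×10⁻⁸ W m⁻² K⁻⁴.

A = 4πr² = 4π × (0.0158)² = 3.14×10^-3 m².
P = σAT⁴ = 5.67×10⁻⁸ × 3.14×10^-3 × (2862)⁴ = 5.67×10⁻⁸ × 3.14×10^-3 × 6.71×10^13.
P = 11900 W.

P ≈ 11900 W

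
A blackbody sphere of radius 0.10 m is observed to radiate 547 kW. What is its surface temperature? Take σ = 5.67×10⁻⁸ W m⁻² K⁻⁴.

A = 4πr² = 4π × (0.10)² = 0.126 m².
From P = σAT⁴, T = (P / σA)^(1/4) = (5.47×10^5 / (5.67×10⁻⁸ × 0.126))^(1/4).
T = (7.68×10^13)^(1/4) = 2960 K.

T ≈ 2960 K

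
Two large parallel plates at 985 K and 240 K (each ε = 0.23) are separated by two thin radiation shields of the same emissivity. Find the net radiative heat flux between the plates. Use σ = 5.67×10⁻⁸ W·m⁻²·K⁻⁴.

Each of the 3 gaps contributes resistance (2/ε − 1) = 2/0.23 − 1 = 7.696; total = 23.09.
q = σ(T₁⁴ − T₂⁴) / 23.09 = 5.67×10⁻⁸ × 9.38×10^11 / 23.09 = 2300 W/m².

q ≈ 2300 W/m²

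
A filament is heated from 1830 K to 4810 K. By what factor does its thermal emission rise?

P ∝ T⁴, so the ratio is (4810/1830)⁴ = (2.628)⁴ = 47.7.

ratio ≈ 47.7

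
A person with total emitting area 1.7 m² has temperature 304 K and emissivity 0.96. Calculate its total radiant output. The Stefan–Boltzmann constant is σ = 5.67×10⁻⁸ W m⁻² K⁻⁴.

Stefan–Boltzmann: P = εσAT⁴ = 0.96 × 5.67×10⁻⁸ × 1.70 × (304)⁴ = 0.96 × 5.67×10⁻⁸ × 1.70 × 8.54×10^9.
P = 790 W.

P ≈ 790 W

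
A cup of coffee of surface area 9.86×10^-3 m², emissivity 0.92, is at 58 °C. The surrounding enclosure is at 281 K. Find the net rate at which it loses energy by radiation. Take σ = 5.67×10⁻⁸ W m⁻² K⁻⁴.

Q ≈ 2.97 W

Convert: 58 °C = 331 K.
Q = εσA(T⁴ − T_s⁴). T⁴ − T_s⁴ = (331)⁴ − (281)⁴ = 1.20×10^10 − 6.23×10^9 = 5.77×10^9 K⁴.
Q = 0.92 × 5.67×10⁻⁸ × 9.86×10^-3 × 5.77×10^9 = 2.97 W.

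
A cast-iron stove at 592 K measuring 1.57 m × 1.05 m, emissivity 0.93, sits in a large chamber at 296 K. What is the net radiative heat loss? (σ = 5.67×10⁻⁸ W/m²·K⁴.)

Q ≈ 10000 W

A = 1.57 × 1.05 = 1.65 m².
Q = εσA(T⁴ − T_s⁴). T⁴ − T_s⁴ = (592)⁴ − (296)⁴ = 1.23×10^11 − 7.68×10^9 = 1.15×10^11 K⁴.
Q = 0.93 × 5.67×10⁻⁸ × 1.65 × 1.15×10^11 = 10000 W.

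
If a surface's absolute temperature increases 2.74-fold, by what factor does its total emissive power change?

P ∝ T⁴, so the power scales as (2.74)⁴ = 56.4.

factor ≈ 56.4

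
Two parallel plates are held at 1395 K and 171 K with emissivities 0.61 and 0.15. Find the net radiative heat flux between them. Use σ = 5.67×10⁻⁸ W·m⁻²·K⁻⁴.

q ≈ 29400 W/m²

For two large parallel gray plates, q = σ(T₁⁴ − T₂⁴) / (1/ε₁ + 1/ε₂ − 1).
1/ε₁ + 1/ε₂ − 1 = 1/0.61 + 1/0.15 − 1 = 7.306.
T₁⁴ − T₂⁴ = 3.79×10^12 − 8.55×10^8 = 3.79×10^12 K⁴.
q = 5.67×10⁻⁸ × 3.79×10^12 / 7.306 = 29400 W/m².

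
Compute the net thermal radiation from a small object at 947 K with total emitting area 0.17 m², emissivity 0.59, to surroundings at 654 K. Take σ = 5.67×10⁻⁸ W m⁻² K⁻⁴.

Q ≈ 3530 W

Q = εσA(T⁴ − T_s⁴). T⁴ − T_s⁴ = (947)⁴ − (654)⁴ = 8.04×10^11 − 1.83×10^11 = 6.21×10^11 K⁴.
Q = 0.59 × 5.67×10⁻⁸ × 0.170 × 6.21×10^11 = 3530 W.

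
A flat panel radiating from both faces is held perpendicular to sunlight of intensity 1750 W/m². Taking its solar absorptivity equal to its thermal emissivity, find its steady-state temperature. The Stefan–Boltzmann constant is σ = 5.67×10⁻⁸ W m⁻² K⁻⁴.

T ≈ 352 K

Absorbed flux αS = emitted flux 2εσT⁴ per unit area; with α = ε this gives T = (S/2σ)^(1/4).
T = (1750 / (2 × 5.67×10⁻⁸))^(1/4) = (1.54×10^10)^(1/4).
T = 352 K.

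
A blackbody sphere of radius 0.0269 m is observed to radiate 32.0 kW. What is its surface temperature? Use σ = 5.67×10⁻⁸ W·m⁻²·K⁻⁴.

A = 4πr² = 4π × (0.0269)² = 9.09×10^-3 m².
From P = σAT⁴, T = (P / σA)^(1/4) = (32000 / (5.67×10⁻⁸ × 9.09×10^-3))^(1/4).
T = (6.21×10^13)^(1/4) = 2810 K.

T ≈ 2810 K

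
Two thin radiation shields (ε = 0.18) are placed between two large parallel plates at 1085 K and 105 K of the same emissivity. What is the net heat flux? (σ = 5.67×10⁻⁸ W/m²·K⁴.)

q ≈ 2590 W/m²

Each of the 3 gaps contributes resistance (2/ε − 1) = 2/0.18 − 1 = 10.11; total = 30.33.
q = σ(T₁⁴ − T₂⁴) / 30.33 = 5.67×10⁻⁸ × 1.39×10^12 / 30.33 = 2590 W/m².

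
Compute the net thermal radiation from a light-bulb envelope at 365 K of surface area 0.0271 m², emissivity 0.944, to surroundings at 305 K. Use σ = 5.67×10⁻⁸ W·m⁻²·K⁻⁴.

Q = εσA(T⁴ − T_s⁴). T⁴ − T_s⁴ = (365)⁴ − (305)⁴ = 1.77×10^10 − 8.65×10^9 = 9.10×10^9 K⁴.
Q = 0.944 × 5.67×10⁻⁸ × 0.0271 × 9.10×10^9 = 13.2 W.

Q ≈ 13.2 W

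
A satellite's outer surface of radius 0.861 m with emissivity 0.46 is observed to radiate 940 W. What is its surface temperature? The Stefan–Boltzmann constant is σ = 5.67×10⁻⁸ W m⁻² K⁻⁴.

T ≈ 249 K

A = 4πr² = 4π × (0.861)² = 9.32 m².
From P = εσAT⁴, T = (P / εσA)^(1/4) = (940 / (0.46 × 5.67×10⁻⁸ × 9.32))^(1/4).
T = (3.87×10^9)^(1/4) = 249 K.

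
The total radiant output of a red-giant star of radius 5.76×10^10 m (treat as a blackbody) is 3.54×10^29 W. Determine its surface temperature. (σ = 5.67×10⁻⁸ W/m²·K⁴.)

T ≈ 3500 K

A = 4πr² = 4π × (5.76×10^10)² = 4.17×10^22 m².
From P = σAT⁴, T = (P / σA)^(1/4) = (3.54×10^29 / (5.67×10⁻⁸ × 4.17×10^22))^(1/4).
T = (1.50×10^14)^(1/4) = 3500 K.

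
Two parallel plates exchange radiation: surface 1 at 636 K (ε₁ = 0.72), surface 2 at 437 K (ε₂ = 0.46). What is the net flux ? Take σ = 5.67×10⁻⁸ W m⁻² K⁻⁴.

q ≈ 2810 W/m²

For two large parallel gray plates, q = σ(T₁⁴ − T₂⁴) / (1/ε₁ + 1/ε₂ − 1).
1/ε₁ + 1/ε₂ − 1 = 1/0.72 + 1/0.46 − 1 = 2.563.
T₁⁴ − T₂⁴ = 1.64×10^11 − 3.65×10^10 = 1.27×10^11 K⁴.
q = 5.67×10⁻⁸ × 1.27×10^11 / 2.563 = 2810 W/m².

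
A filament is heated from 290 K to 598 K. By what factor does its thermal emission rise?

P ∝ T⁴, so the ratio is (598/290)⁴ = (2.062)⁴ = 18.1.

ratio ≈ 18.1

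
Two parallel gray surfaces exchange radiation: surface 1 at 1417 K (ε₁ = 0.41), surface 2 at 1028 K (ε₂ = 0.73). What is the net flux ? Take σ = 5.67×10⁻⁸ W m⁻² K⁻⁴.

q ≈ 58800 W/m²

For two large parallel gray plates, q = σ(T₁⁴ − T₂⁴) / (1/ε₁ + 1/ε₂ − 1).
1/ε₁ + 1/ε₂ − 1 = 1/0.41 + 1/0.73 − 1 = 2.809.
T₁⁴ − T₂⁴ = 4.03×10^12 − 1.12×10^12 = 2.91×10^12 K⁴.
q = 5.67×10⁻⁸ × 2.91×10^12 / 2.809 = 58800 W/m².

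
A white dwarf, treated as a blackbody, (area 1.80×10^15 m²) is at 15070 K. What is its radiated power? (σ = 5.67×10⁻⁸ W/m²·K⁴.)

P ≈ 5.26×10^24 W

P = σAT⁴ = 5.67×10⁻⁸ × 1.80×10^15 × (15070)⁴ = 5.67×10⁻⁸ × 1.80×10^15 × 5.16×10^16.
P = 5.26×10^24 W.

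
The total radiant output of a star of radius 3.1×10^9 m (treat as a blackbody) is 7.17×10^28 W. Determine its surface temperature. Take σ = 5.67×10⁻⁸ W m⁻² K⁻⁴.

A = 4πr² = 4π × (3.1×10^9)² = 1.21×10^20 m².
From P = σAT⁴, T = (P / σA)^(1/4) = (7.17×10^28 / (5.67×10⁻⁸ × 1.21×10^20))^(1/4).
T = (1.05×10^16)^(1/4) = 10100 K.

T ≈ 10100 K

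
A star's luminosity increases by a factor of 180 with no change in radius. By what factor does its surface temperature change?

factor ≈ 3.66

P ∝ T⁴ ⇒ T ∝ P^(1/4), so T scales by (180)^(1/4) = 3.66.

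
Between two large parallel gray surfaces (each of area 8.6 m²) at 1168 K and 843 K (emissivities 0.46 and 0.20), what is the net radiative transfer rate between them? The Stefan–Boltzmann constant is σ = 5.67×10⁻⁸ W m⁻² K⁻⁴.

For two large parallel gray plates, q = σ(T₁⁴ − T₂⁴) / (1/ε₁ + 1/ε₂ − 1).
1/ε₁ + 1/ε₂ − 1 = 1/0.46 + 1/0.20 − 1 = 6.174.
T₁⁴ − T₂⁴ = 1.86×10^12 − 5.05×10^11 = 1.36×10^12 K⁴.
q = 5.67×10⁻⁸ × 1.36×10^12 / 6.174 = 12500 W/m².
Q = q·A = 12500 × 8.6 = 1.07×10^5 W.

Q ≈ 1.07×10^5 W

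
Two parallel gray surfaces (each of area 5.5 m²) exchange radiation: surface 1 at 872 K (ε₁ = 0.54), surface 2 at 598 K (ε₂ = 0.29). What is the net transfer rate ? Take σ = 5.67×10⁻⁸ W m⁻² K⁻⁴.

Q ≈ 32700 W

For two large parallel gray plates, q = σ(T₁⁴ − T₂⁴) / (1/ε₁ + 1/ε₂ − 1).
1/ε₁ + 1/ε₂ − 1 = 1/0.54 + 1/0.29 − 1 = 4.300.
T₁⁴ − T₂⁴ = 5.78×10^11 − 1.28×10^11 = 4.50×10^11 K⁴.
q = 5.67×10⁻⁸ × 4.50×10^11 / 4.300 = 5940 W/m².
Q = q·A = 5940 × 5.5 = 32700 W.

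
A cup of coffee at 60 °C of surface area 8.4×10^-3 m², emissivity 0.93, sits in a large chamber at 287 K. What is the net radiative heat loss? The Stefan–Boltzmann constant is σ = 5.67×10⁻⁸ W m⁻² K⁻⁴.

Convert: 60 °C = 333 K.
Q = εσA(T⁴ − T_s⁴). T⁴ − T_s⁴ = (333)⁴ − (287)⁴ = 1.23×10^10 − 6.78×10^9 = 5.51×10^9 K⁴.
Q = 0.93 × 5.67×10⁻⁸ × 8.40×10^-3 × 5.51×10^9 = 2.44 W.

Q ≈ 2.44 W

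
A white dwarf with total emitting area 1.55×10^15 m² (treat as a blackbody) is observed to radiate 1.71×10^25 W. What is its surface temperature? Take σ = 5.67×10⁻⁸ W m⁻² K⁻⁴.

From P = σAT⁴, T = (P / σA)^(1/4) = (1.71×10^25 / (5.67×10⁻⁸ × 1.55×10^15))^(1/4).
T = (1.95×10^17)^(1/4) = 21000 K.

T ≈ 21000 K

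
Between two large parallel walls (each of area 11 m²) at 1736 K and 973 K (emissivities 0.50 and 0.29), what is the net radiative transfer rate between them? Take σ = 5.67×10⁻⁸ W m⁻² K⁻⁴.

Q ≈ 1.15×10^6 W

For two large parallel gray plates, q = σ(T₁⁴ − T₂⁴) / (1/ε₁ + 1/ε₂ − 1).
1/ε₁ + 1/ε₂ − 1 = 1/0.50 + 1/0.29 − 1 = 4.448.
T₁⁴ − T₂⁴ = 9.08×10^12 − 8.96×10^11 = 8.19×10^12 K⁴.
q = 5.67×10⁻⁸ × 8.19×10^12 / 4.448 = 1.04×10^5 W/m².
Q = q·A = 1.04×10^5 × 11 = 1.15×10^6 W.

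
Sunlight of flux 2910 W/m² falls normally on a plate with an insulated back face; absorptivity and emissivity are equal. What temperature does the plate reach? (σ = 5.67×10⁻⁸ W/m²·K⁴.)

Absorbed flux αS = emitted flux εσT⁴ (one radiating face); with α = ε, T = (S/σ)^(1/4).
T = (2910 / 5.67×10⁻⁸)^(1/4) = (5.13×10^10)^(1/4).
T = 476 K.

T ≈ 476 K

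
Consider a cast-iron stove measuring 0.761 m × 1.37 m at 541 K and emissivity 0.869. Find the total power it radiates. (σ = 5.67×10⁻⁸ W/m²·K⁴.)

A = 0.761 × 1.37 = 1.04 m².
P = εσAT⁴ = 0.869 × 5.67×10⁻⁸ × 1.04 × (541)⁴ = 0.869 × 5.67×10⁻⁸ × 1.04 × 8.57×10^10.
P = 4400 W.

P ≈ 4400 W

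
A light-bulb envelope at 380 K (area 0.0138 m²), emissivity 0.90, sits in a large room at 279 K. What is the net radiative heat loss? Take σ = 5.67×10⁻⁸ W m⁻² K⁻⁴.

Q ≈ 10.4 W

Q = εσA(T⁴ − T_s⁴). T⁴ − T_s⁴ = (380)⁴ − (279)⁴ = 2.09×10^10 − 6.06×10^9 = 1.48×10^10 K⁴.
Q = 0.90 × 5.67×10⁻⁸ × 0.0138 × 1.48×10^10 = 10.4 W.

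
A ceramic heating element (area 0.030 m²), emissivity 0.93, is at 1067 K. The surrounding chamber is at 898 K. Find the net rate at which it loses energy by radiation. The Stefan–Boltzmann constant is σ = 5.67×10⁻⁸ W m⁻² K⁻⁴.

Q = εσA(T⁴ − T_s⁴). T⁴ − T_s⁴ = (1067)⁴ − (898)⁴ = 1.30×10^12 − 6.50×10^11 = 6.46×10^11 K⁴.
Q = 0.93 × 5.67×10⁻⁸ × 0.0300 × 6.46×10^11 = 1020 W.

Q ≈ 1020 W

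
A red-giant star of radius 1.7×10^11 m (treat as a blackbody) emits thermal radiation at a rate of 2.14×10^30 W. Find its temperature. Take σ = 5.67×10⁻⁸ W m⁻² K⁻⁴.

T ≈ 3190 K

A = 4πr² = 4π × (1.7×10^11)² = 3.63×10^23 m².
From P = σAT⁴, T = (P / σA)^(1/4) = (2.14×10^30 / (5.67×10⁻⁸ × 3.63×10^23))^(1/4).
T = (1.04×10^14)^(1/4) = 3190 K.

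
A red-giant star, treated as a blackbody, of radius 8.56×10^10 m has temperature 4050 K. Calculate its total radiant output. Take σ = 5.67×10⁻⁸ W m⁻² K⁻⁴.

P ≈ 1.40×10^30 W

A = 4πr² = 4π × (8.56×10^10)² = 9.21×10^22 m².
P = σAT⁴ = 5.67×10⁻⁸ × 9.21×10^22 × (4050)⁴ = 5.67×10⁻⁸ × 9.21×10^22 × 2.69×10^14.
P = 1.40×10^30 W.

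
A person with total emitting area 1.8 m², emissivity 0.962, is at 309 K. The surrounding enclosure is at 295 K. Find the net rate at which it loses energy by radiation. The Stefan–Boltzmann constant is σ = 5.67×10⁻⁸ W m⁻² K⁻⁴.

Q ≈ 152 W

Q = εσA(T⁴ − T_s⁴). T⁴ − T_s⁴ = (309)⁴ − (295)⁴ = 9.12×10^9 − 7.57×10^9 = 1.54×10^9 K⁴.
Q = 0.962 × 5.67×10⁻⁸ × 1.80 × 1.54×10^9 = 152 W.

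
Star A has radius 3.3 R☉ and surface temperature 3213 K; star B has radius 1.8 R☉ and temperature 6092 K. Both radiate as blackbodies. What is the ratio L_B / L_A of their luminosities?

L = 4πR²σT⁴ ∝ R²T⁴, so L_B/L_A = (1.8/3.3)² × (6092/3213)⁴ = 0.298 × 12.9 = 3.85.

L_B/L_A ≈ 3.85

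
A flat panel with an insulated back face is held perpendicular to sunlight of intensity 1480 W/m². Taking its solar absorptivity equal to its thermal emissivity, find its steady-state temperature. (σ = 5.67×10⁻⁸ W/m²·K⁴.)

T ≈ 402 K

Absorbed flux αS = emitted flux εσT⁴ (one radiating face); with α = ε, T = (S/σ)^(1/4).
T = (1480 / 5.67×10⁻⁸)^(1/4) = (2.61×10^10)^(1/4).
T = 402 K.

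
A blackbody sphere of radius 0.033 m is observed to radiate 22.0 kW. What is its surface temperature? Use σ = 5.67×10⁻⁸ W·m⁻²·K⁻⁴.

A = 4πr² = 4π × (0.033)² = 0.0137 m².
From P = σAT⁴, T = (P / σA)^(1/4) = (22000 / (5.67×10⁻⁸ × 0.0137))^(1/4).
T = (2.84×10^13)^(1/4) = 2310 K.

T ≈ 2310 K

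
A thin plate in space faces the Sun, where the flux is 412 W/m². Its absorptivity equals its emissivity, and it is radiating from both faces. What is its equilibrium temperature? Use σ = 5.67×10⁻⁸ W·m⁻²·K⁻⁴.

Absorbed flux αS = emitted flux 2εσT⁴ per unit area; with α = ε this gives T = (S/2σ)^(1/4).
T = (412 / (2 × 5.67×10⁻⁸))^(1/4) = (3.63×10^9)^(1/4).
T = 246 K.

T ≈ 246 K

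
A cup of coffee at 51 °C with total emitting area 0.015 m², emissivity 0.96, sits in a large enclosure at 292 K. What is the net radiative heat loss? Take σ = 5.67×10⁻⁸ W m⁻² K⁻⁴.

Q ≈ 3.06 W

Convert: 51 °C = 324 K.
Q = εσA(T⁴ − T_s⁴). T⁴ − T_s⁴ = (324)⁴ − (292)⁴ = 1.10×10^10 − 7.27×10^9 = 3.75×10^9 K⁴.
Q = 0.96 × 5.67×10⁻⁸ × 0.0150 × 3.75×10^9 = 3.06 W.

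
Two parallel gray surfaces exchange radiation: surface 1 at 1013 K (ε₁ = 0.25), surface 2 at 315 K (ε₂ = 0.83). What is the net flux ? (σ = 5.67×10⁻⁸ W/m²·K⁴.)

q ≈ 14100 W/m²

For two large parallel gray plates, q = σ(T₁⁴ − T₂⁴) / (1/ε₁ + 1/ε₂ − 1).
1/ε₁ + 1/ε₂ − 1 = 1/0.25 + 1/0.83 − 1 = 4.205.
T₁⁴ − T₂⁴ = 1.05×10^12 − 9.85×10^9 = 1.04×10^12 K⁴.
q = 5.67×10⁻⁸ × 1.04×10^12 / 4.205 = 14100 W/m².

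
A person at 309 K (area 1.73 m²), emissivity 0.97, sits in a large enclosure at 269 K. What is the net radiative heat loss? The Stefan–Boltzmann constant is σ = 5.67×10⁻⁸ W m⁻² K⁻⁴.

Q ≈ 369 W

Q = εσA(T⁴ − T_s⁴). T⁴ − T_s⁴ = (309)⁴ − (269)⁴ = 9.12×10^9 − 5.24×10^9 = 3.88×10^9 K⁴.
Q = 0.97 × 5.67×10⁻⁸ × 1.73 × 3.88×10^9 = 369 W.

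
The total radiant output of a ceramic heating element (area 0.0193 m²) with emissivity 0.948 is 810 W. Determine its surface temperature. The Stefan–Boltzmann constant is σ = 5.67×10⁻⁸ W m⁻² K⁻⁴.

From P = εσAT⁴, T = (P / εσA)^(1/4) = (810 / (0.948 × 5.67×10⁻⁸ × 0.0193))^(1/4).
T = (7.81×10^11)^(1/4) = 940 K.

T ≈ 940 K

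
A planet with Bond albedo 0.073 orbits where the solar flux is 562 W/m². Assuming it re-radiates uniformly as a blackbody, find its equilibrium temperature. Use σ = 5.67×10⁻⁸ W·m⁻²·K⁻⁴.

T ≈ 219 K

Power absorbed = (1−a)S·πR²; power emitted = 4πR²σT⁴. Equating and cancelling πR²:
T = ((1−a)S / 4σ)^(1/4) = (521 / (4 × 5.67×10⁻⁸))^(1/4) = (2.30×10^9)^(1/4).
T = 219 K.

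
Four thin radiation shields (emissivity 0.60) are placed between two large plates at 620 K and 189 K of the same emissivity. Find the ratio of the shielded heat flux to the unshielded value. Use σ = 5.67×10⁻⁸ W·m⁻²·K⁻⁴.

ratio ≈ 0.200

With N identical shields there are N+1 = 5 gaps in series, each with the same radiative resistance, so the flux falls to 1/(N+1) of its unshielded value.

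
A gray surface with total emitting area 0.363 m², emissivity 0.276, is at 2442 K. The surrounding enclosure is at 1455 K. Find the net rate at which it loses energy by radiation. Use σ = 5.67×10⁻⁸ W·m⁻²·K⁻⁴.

Q ≈ 1.77×10^5 W

Q = εσA(T⁴ − T_s⁴). T⁴ − T_s⁴ = (2442)⁴ − (1455)⁴ = 3.56×10^13 − 4.48×10^12 = 3.11×10^13 K⁴.
Q = 0.276 × 5.67×10⁻⁸ × 0.363 × 3.11×10^13 = 1.77×10^5 W.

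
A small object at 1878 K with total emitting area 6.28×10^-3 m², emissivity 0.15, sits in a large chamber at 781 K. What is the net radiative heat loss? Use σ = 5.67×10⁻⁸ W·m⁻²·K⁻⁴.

Q = εσA(T⁴ − T_s⁴). T⁴ − T_s⁴ = (1878)⁴ − (781)⁴ = 1.24×10^13 − 3.72×10^11 = 1.21×10^13 K⁴.
Q = 0.15 × 5.67×10⁻⁸ × 6.28×10^-3 × 1.21×10^13 = 645 W.

Q ≈ 645 W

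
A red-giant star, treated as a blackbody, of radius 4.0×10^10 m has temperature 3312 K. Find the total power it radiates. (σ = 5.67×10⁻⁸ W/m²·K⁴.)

P ≈ 1.37×10^29 W

A = 4πr² = 4π × (4.0×10^10)² = 2.01×10^22 m².
P = σAT⁴ = 5.67×10⁻⁸ × 2.01×10^22 × (3312)⁴ = 5.67×10⁻⁸ × 2.01×10^22 × 1.20×10^14.
P = 1.37×10^29 W.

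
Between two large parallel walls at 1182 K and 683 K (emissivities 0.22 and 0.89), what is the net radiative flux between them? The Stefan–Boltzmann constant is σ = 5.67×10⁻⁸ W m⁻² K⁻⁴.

q ≈ 21100 W/m²

For two large parallel gray plates, q = σ(T₁⁴ − T₂⁴) / (1/ε₁ + 1/ε₂ − 1).
1/ε₁ + 1/ε₂ − 1 = 1/0.22 + 1/0.89 − 1 = 4.669.
T₁⁴ − T₂⁴ = 1.95×10^12 − 2.18×10^11 = 1.73×10^12 K⁴.
q = 5.67×10⁻⁸ × 1.73×10^12 / 4.669 = 21100 W/m².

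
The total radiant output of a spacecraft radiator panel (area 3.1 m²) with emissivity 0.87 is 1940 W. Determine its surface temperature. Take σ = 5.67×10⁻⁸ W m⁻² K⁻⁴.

From P = εσAT⁴, T = (P / εσA)^(1/4) = (1940 / (0.87 × 5.67×10⁻⁸ × 3.10))^(1/4).
T = (1.27×10^10)^(1/4) = 336 K.

T ≈ 336 K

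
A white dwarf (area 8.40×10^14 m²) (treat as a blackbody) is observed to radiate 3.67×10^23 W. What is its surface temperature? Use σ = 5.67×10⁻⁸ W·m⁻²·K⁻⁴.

T ≈ 9370 K

From P = σAT⁴, T = (P / σA)^(1/4) = (3.67×10^23 / (5.67×10⁻⁸ × 8.40×10^14))^(1/4).
T = (7.71×10^15)^(1/4) = 9370 K.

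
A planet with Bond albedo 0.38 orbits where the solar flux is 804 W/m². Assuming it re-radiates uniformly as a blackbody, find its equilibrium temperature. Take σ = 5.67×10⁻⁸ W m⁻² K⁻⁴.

Power absorbed = (1−a)S·πR²; power emitted = 4πR²σT⁴. Equating and cancelling πR²:
T = ((1−a)S / 4σ)^(1/4) = (498 / (4 × 5.67×10⁻⁸))^(1/4) = (2.20×10^9)^(1/4).
T = 217 K.

T ≈ 217 K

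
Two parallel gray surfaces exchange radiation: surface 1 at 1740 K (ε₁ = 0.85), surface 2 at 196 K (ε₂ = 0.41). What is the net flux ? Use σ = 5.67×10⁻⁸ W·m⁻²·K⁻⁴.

For two large parallel gray plates, q = σ(T₁⁴ − T₂⁴) / (1/ε₁ + 1/ε₂ − 1).
1/ε₁ + 1/ε₂ − 1 = 1/0.85 + 1/0.41 − 1 = 2.615.
T₁⁴ − T₂⁴ = 9.17×10^12 − 1.48×10^9 = 9.16×10^12 K⁴.
q = 5.67×10⁻⁸ × 9.16×10^12 / 2.615 = 1.99×10^5 W/m².

q ≈ 1.99×10^5 W/m²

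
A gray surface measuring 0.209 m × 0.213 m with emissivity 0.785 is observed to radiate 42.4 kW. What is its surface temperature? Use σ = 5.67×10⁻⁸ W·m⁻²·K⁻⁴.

T ≈ 2150 K

A = 0.209 × 0.213 = 0.0445 m².
From P = εσAT⁴, T = (P / εσA)^(1/4) = (42400 / (0.785 × 5.67×10⁻⁸ × 0.0445))^(1/4).
T = (2.14×10^13)^(1/4) = 2150 K.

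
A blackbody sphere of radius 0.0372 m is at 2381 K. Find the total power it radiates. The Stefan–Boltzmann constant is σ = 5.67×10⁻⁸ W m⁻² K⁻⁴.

P ≈ 31700 W

A = 4πr² = 4π × (0.0372)² = 0.0174 m².
P = σAT⁴ = 5.67×10⁻⁸ × 0.0174 × (2381)⁴ = 5.67×10⁻⁸ × 0.0174 × 3.21×10^13.
P = 31700 W.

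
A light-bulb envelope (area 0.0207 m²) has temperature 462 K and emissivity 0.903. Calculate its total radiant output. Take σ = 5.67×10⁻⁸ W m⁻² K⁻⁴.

P = εσAT⁴ = 0.903 × 5.67×10⁻⁸ × 0.0207 × (462)⁴ = 0.903 × 5.67×10⁻⁸ × 0.0207 × 4.56×10^10.
P = 48.3 W.

P ≈ 48.3 W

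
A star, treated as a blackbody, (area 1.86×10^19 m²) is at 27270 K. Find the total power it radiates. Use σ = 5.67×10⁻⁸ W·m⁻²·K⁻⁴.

P ≈ 5.83×10^29 W

P = σAT⁴ = 5.67×10⁻⁸ × 1.86×10^19 × (27270)⁴ = 5.67×10⁻⁸ × 1.86×10^19 × 5.53×10^17.
P = 5.83×10^29 W.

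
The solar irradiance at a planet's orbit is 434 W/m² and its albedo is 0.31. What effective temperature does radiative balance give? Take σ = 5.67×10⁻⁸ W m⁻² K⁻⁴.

T ≈ 191 K

Power absorbed = (1−a)S·πR²; power emitted = 4πR²σT⁴. Equating and cancelling πR²:
T = ((1−a)S / 4σ)^(1/4) = (299 / (4 × 5.67×10⁻⁸))^(1/4) = (1.32×10^9)^(1/4).
T = 191 K.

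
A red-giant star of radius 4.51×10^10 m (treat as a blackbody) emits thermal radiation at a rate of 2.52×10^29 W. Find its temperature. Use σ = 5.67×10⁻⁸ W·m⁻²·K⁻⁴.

T ≈ 3630 K

A = 4πr² = 4π × (4.51×10^10)² = 2.56×10^22 m².
From P = σAT⁴, T = (P / σA)^(1/4) = (2.52×10^29 / (5.67×10⁻⁸ × 2.56×10^22))^(1/4).
T = (1.74×10^14)^(1/4) = 3630 K.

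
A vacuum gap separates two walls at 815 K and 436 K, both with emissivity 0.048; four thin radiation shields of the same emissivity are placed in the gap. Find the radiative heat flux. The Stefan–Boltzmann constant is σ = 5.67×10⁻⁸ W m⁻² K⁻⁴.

Each of the 5 gaps contributes resistance (2/ε − 1) = 2/0.048 − 1 = 40.67; total = 203.3.
q = σ(T₁⁴ − T₂⁴) / 203.3 = 5.67×10⁻⁸ × 4.05×10^11 / 203.3 = 113 W/m².

q ≈ 113 W/m²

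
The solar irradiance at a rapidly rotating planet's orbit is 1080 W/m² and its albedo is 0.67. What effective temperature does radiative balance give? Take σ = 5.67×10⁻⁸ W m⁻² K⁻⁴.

Power absorbed = (1−a)S·πR²; power emitted = 4πR²σT⁴. Equating and cancelling πR²:
T = ((1−a)S / 4σ)^(1/4) = (356 / (4 × 5.67×10⁻⁸))^(1/4) = (1.57×10^9)^(1/4).
T = 199 K.

T ≈ 199 K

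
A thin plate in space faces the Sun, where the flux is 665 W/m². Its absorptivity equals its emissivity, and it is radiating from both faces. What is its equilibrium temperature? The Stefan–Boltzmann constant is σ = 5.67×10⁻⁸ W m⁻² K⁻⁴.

Absorbed flux αS = emitted flux 2εσT⁴ per unit area; with α = ε this gives T = (S/2σ)^(1/4).
T = (665 / (2 × 5.67×10⁻⁸))^(1/4) = (5.86×10^9)^(1/4).
T = 277 K.

T ≈ 277 K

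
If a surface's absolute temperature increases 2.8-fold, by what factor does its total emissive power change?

factor ≈ 61.5

P ∝ T⁴, so the power scales as (2.8)⁴ = 61.5.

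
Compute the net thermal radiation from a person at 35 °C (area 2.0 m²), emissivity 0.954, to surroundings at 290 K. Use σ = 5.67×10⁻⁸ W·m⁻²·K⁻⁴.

Q ≈ 208 W

Convert: 35 °C = 308 K.
Q = εσA(T⁴ − T_s⁴). T⁴ − T_s⁴ = (308)⁴ − (290)⁴ = 9.00×10^9 − 7.07×10^9 = 1.93×10^9 K⁴.
Q = 0.954 × 5.67×10⁻⁸ × 2.00 × 1.93×10^9 = 208 W.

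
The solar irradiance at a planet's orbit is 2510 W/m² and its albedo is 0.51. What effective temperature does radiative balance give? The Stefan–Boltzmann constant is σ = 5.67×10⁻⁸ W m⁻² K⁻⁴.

Power absorbed = (1−a)S·πR²; power emitted = 4πR²σT⁴. Equating and cancelling πR²:
T = ((1−a)S / 4σ)^(1/4) = (1230 / (4 × 5.67×10⁻⁸))^(1/4) = (5.42×10^9)^(1/4).
T = 271 K.

T ≈ 271 K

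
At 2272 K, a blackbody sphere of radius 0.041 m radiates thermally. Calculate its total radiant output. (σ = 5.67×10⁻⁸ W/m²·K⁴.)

P ≈ 31900 W

A = 4πr² = 4π × (0.041)² = 0.0211 m².
P = σAT⁴ = 5.67×10⁻⁸ × 0.0211 × (2272)⁴ = 5.67×10⁻⁸ × 0.0211 × 2.66×10^13.
P = 31900 W.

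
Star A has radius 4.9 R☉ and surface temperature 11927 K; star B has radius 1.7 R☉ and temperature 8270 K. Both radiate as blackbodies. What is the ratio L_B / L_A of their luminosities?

L = 4πR²σT⁴ ∝ R²T⁴, so L_B/L_A = (1.7/4.9)² × (8270/11927)⁴ = 0.120 × 0.231 = 0.0278.

L_B/L_A ≈ 0.0278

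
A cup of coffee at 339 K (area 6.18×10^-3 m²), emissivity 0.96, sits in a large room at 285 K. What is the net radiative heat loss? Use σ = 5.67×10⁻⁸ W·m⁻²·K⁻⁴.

Q ≈ 2.22 W

Q = εσA(T⁴ − T_s⁴). T⁴ − T_s⁴ = (339)⁴ − (285)⁴ = 1.32×10^10 − 6.60×10^9 = 6.61×10^9 K⁴.
Q = 0.96 × 5.67×10⁻⁸ × 6.18×10^-3 × 6.61×10^9 = 2.22 W.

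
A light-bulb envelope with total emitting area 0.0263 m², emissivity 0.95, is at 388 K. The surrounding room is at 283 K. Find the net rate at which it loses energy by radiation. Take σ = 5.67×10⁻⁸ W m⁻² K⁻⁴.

Q = εσA(T⁴ − T_s⁴). T⁴ − T_s⁴ = (388)⁴ − (283)⁴ = 2.27×10^10 − 6.41×10^9 = 1.62×10^10 K⁴.
Q = 0.95 × 5.67×10⁻⁸ × 0.0263 × 1.62×10^10 = 23.0 W.

Q ≈ 23.0 W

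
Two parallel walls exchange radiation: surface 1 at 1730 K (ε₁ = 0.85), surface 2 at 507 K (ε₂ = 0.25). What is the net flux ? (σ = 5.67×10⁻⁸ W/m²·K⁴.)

For two large parallel gray plates, q = σ(T₁⁴ − T₂⁴) / (1/ε₁ + 1/ε₂ − 1).
1/ε₁ + 1/ε₂ − 1 = 1/0.85 + 1/0.25 − 1 = 4.176.
T₁⁴ − T₂⁴ = 8.96×10^12 − 6.61×10^10 = 8.89×10^12 K⁴.
q = 5.67×10⁻⁸ × 8.89×10^12 / 4.176 = 1.21×10^5 W/m².

q ≈ 1.21×10^5 W/m²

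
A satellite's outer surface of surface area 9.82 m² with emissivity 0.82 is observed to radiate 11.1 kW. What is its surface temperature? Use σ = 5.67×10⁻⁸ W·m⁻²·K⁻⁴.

T ≈ 395 K

From P = εσAT⁴, T = (P / εσA)^(1/4) = (11100 / (0.82 × 5.67×10⁻⁸ × 9.82))^(1/4).
T = (2.43×10^10)^(1/4) = 395 K.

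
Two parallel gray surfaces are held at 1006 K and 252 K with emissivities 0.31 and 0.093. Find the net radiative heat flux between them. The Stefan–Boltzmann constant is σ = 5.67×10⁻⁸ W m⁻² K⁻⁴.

q ≈ 4460 W/m²

For two large parallel gray plates, q = σ(T₁⁴ − T₂⁴) / (1/ε₁ + 1/ε₂ − 1).
1/ε₁ + 1/ε₂ − 1 = 1/0.31 + 1/0.093 − 1 = 12.98.
T₁⁴ − T₂⁴ = 1.02×10^12 − 4.03×10^9 = 1.02×10^12 K⁴.
q = 5.67×10⁻⁸ × 1.02×10^12 / 12.98 = 4460 W/m².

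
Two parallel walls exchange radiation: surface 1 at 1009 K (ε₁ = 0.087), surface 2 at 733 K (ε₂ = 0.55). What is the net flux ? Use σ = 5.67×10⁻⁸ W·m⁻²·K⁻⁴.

For two large parallel gray plates, q = σ(T₁⁴ − T₂⁴) / (1/ε₁ + 1/ε₂ − 1).
1/ε₁ + 1/ε₂ − 1 = 1/0.087 + 1/0.55 − 1 = 12.31.
T₁⁴ − T₂⁴ = 1.04×10^12 − 2.89×10^11 = 7.48×10^11 K⁴.
q = 5.67×10⁻⁸ × 7.48×10^11 / 12.31 = 3440 W/m².

q ≈ 3440 W/m²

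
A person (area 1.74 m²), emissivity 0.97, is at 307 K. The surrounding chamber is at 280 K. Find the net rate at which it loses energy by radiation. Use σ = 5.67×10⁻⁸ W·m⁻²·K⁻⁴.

Q = εσA(T⁴ − T_s⁴). T⁴ − T_s⁴ = (307)⁴ − (280)⁴ = 8.88×10^9 − 6.15×10^9 = 2.74×10^9 K⁴.
Q = 0.97 × 5.67×10⁻⁸ × 1.74 × 2.74×10^9 = 262 W.

Q ≈ 262 W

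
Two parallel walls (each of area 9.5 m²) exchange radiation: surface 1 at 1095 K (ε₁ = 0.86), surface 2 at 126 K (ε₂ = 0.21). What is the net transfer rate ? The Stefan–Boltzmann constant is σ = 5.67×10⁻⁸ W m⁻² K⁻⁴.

Q ≈ 1.57×10^5 W

For two large parallel gray plates, q = σ(T₁⁴ − T₂⁴) / (1/ε₁ + 1/ε₂ − 1).
1/ε₁ + 1/ε₂ − 1 = 1/0.86 + 1/0.21 − 1 = 4.925.
T₁⁴ − T₂⁴ = 1.44×10^12 − 2.52×10^8 = 1.44×10^12 K⁴.
q = 5.67×10⁻⁸ × 1.44×10^12 / 4.925 = 16500 W/m².
Q = q·A = 16500 × 9.5 = 1.57×10^5 W.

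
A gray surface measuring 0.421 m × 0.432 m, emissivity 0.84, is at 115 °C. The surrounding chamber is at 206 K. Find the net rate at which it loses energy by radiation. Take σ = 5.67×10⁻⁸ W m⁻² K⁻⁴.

A = 0.421 × 0.432 = 0.182 m².
Convert: 115 °C = 388 K.
Q = εσA(T⁴ − T_s⁴). T⁴ − T_s⁴ = (388)⁴ − (206)⁴ = 2.27×10^10 − 1.80×10^9 = 2.09×10^10 K⁴.
Q = 0.84 × 5.67×10⁻⁸ × 0.182 × 2.09×10^10 = 181 W.

Q ≈ 181 W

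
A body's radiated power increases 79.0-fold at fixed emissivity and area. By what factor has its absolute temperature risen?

factor ≈ 2.98

P ∝ T⁴ ⇒ T ∝ P^(1/4), so T scales by (79.0)^(1/4) = 2.98.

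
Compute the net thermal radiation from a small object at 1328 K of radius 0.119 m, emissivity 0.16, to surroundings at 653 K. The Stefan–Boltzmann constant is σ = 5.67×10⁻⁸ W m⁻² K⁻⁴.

Q ≈ 4730 W

A = 4πr² = 4π × (0.119)² = 0.178 m².
Q = εσA(T⁴ − T_s⁴). T⁴ − T_s⁴ = (1328)⁴ − (653)⁴ = 3.11×10^12 − 1.82×10^11 = 2.93×10^12 K⁴.
Q = 0.16 × 5.67×10⁻⁸ × 0.178 × 2.93×10^12 = 4730 W.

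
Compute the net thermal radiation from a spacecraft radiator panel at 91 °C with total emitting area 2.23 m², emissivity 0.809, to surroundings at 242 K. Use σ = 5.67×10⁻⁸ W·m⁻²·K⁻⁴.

Convert: 91 °C = 364 K.
Q = εσA(T⁴ − T_s⁴). T⁴ − T_s⁴ = (364)⁴ − (242)⁴ = 1.76×10^10 − 3.43×10^9 = 1.41×10^10 K⁴.
Q = 0.809 × 5.67×10⁻⁸ × 2.23 × 1.41×10^10 = 1440 W.

Q ≈ 1440 W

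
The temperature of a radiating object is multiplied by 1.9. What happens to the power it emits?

factor ≈ 13.0

P ∝ T⁴, so the power scales as (1.9)⁴ = 13.0.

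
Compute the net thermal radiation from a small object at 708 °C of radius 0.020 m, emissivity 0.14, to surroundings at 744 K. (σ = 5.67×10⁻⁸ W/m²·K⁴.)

Q ≈ 24.7 W

A = 4πr² = 4π × (0.020)² = 5.03×10^-3 m².
Convert: 708 °C = 981 K.
Q = εσA(T⁴ − T_s⁴). T⁴ − T_s⁴ = (981)⁴ − (744)⁴ = 9.26×10^11 − 3.06×10^11 = 6.20×10^11 K⁴.
Q = 0.14 × 5.67×10⁻⁸ × 5.03×10^-3 × 6.20×10^11 = 24.7 W.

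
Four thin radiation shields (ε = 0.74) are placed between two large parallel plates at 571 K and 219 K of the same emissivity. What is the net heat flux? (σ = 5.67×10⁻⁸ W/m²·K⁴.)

q ≈ 693 W/m²

Each of the 5 gaps contributes resistance (2/ε − 1) = 2/0.74 − 1 = 1.703; total = 8.514.
q = σ(T₁⁴ − T₂⁴) / 8.514 = 5.67×10⁻⁸ × 1.04×10^11 / 8.514 = 693 W/m².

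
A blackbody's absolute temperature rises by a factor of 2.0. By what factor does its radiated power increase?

P ∝ T⁴, so the power scales as (2.0)⁴ = 16.0.

factor ≈ 16.0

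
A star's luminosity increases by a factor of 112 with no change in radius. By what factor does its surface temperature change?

P ∝ T⁴ ⇒ T ∝ P^(1/4), so T scales by (112)^(1/4) = 3.25.

factor ≈ 3.25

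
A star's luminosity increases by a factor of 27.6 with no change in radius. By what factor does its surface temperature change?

factor ≈ 2.29

P ∝ T⁴ ⇒ T ∝ P^(1/4), so T scales by (27.6)^(1/4) = 2.29.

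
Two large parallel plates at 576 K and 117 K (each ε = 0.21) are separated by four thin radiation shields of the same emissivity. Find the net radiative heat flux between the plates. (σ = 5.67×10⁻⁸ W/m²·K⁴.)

q ≈ 146 W/m²

Each of the 5 gaps contributes resistance (2/ε − 1) = 2/0.21 − 1 = 8.524; total = 42.62.
q = σ(T₁⁴ − T₂⁴) / 42.62 = 5.67×10⁻⁸ × 1.10×10^11 / 42.62 = 146 W/m².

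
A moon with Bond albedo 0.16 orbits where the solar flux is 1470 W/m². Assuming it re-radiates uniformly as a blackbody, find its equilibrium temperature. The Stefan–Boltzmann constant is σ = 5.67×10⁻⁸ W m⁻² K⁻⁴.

Power absorbed = (1−a)S·πR²; power emitted = 4πR²σT⁴. Equating and cancelling πR²:
T = ((1−a)S / 4σ)^(1/4) = (1230 / (4 × 5.67×10⁻⁸))^(1/4) = (5.44×10^9)^(1/4).
T = 272 K.

T ≈ 272 K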